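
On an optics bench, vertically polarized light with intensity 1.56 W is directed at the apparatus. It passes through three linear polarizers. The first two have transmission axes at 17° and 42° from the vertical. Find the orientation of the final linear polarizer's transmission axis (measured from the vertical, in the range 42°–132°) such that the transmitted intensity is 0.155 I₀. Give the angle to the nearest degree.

By Malus's law, I₁ = I₀ cos²(17° − 0°) = I₀ cos²(17°) = 0.9145 I₀.
I₂ = I₁ cos²(42° − 17°) = 0.9145 I₀ · cos²(25°) = 0.7512 I₀.
Need I₃/I₀ = 0.155, so cos²(θ − 42°) = 0.155 / 0.7512 = 0.2063.
θ − 42° = arccos(√0.2063) = 63.0°, giving θ ≈ 42 + 63.0 = 105.0°.

θ ≈ 105°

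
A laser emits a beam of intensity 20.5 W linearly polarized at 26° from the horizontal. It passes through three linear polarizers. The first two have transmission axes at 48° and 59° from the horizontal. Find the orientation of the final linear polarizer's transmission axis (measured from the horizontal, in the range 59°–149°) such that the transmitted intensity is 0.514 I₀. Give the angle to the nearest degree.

θ ≈ 97°

By Malus's law, I₁ = I₀ cos²(48° − 26°) = I₀ cos²(22°) = 0.8597 I₀.
I₂ = I₁ cos²(59° − 48°) = 0.8597 I₀ · cos²(11°) = 0.8284 I₀.
Need I₃/I₀ = 0.514, so cos²(θ − 59°) = 0.514 / 0.8284 = 0.6205.
θ − 59° = arccos(√0.6205) = 38.0°, giving θ ≈ 59 + 38.0 = 97.0°.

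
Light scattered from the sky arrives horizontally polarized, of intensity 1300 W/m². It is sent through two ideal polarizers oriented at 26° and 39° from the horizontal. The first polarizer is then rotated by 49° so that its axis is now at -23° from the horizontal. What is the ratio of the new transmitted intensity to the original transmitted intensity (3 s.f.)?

Before rotation:
By Malus's law, I₁ = I₀ cos²(26° − 0°) = I₀ cos²(26°) = 0.8078 I₀.
I₂ = I₁ cos²(39° − 26°) = 0.8078 I₀ · cos²(13°) = 0.767 I₀.
After rotation:
I₁ = I₀ cos²(-23° − 0°) = I₀ cos²(23°) = 0.8473 I₀.
I₂ = I₁ cos²(39° + 23°) = 0.8473 I₀ · cos²(62°) = 0.1868 I₀.
Ratio = 0.1868 / 0.767 = 0.2435.

I_new/I_old ≈ 0.244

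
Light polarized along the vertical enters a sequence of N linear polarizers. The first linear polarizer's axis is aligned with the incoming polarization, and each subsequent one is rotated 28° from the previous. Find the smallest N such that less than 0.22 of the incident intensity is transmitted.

First polarizer is aligned with the polarization: full transmission.
Each further stage multiplies by cos²(28°) = 0.7796.
After N polarizers: T = 0.7796^(N−1). Require T < 0.22 ⇒ N−1 > ln(0.22)/ln(0.7796) = 6.08, so N−1 ≥ 7 and N = 8.
Check: N=8 gives T = 0.175 < 0.22; N=7 gives T = 0.2245.

N = 8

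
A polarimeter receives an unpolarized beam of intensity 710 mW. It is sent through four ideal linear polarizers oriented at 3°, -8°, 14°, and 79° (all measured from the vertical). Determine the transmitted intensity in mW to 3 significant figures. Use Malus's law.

I ≈ 52.5 mW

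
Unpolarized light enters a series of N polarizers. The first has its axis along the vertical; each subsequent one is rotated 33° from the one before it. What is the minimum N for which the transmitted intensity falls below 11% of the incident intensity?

First polarizer halves the unpolarized light: factor 1/2.
Each further stage multiplies by cos²(33°) = 0.7034.
After N polarizers: T = 0.5·0.7034^(N−1). Require T < 0.11 ⇒ N−1 > ln(0.11/0.5)/ln(0.7034) = 4.30, so N−1 ≥ 5 and N = 6.
Check: N=6 gives T = 0.08608 < 0.11; N=5 gives T = 0.1224.

N = 6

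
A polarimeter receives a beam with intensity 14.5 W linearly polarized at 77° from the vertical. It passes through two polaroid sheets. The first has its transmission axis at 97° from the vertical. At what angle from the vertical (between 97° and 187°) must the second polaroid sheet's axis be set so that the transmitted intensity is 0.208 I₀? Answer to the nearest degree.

I₁ = I₀ cos²(97° − 77°) = I₀ cos²(20°) = 0.883 I₀.
Need I₂/I₀ = 0.208, so cos²(θ − 97°) = 0.208 / 0.883 = 0.2356.
θ − 97° = arccos(√0.2356) = 61.0°, giving θ ≈ 97 + 61.0 = 158.0°.

θ ≈ 158°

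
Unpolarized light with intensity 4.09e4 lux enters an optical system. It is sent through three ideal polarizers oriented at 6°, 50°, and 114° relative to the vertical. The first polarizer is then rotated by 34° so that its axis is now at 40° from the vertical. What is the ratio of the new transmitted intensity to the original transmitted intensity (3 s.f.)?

I_new/I_old ≈ 1.87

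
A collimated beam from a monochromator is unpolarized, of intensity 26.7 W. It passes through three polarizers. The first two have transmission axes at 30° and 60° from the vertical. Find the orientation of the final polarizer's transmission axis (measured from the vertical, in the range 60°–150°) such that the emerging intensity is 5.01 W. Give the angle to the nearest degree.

θ ≈ 105°

Unpolarized light through the first polarizer → I₁ = ½ I₀, now polarized at 30°.
I₂ = I₁ cos²(60° − 30°) = 0.5 I₀ · cos²(30°) = 0.375 I₀.
Target fraction: 5.01 / 26.7 W = 0.1876 of I₀.
Need I₃/I₀ = 0.1876, so cos²(θ − 60°) = 0.1876 / 0.375 = 0.5004.
θ − 60° = arccos(√0.5004) = 45.0°, giving θ ≈ 60 + 45.0 = 105.0°.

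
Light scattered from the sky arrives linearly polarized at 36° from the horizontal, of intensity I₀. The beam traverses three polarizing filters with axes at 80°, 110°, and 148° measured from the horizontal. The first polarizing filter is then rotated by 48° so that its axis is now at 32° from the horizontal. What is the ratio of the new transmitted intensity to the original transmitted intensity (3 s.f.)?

Before rotation:
I₁ = I₀ cos²(80° − 36°) = I₀ cos²(44°) = 0.5174 I₀.
I₂ = I₁ cos²(110° − 80°) = 0.5174 I₀ · cos²(30°) = 0.3881 I₀.
I₃ = I₂ cos²(148° − 110°) = 0.3881 I₀ · cos²(38°) = 0.241 I₀.
After rotation:
I₁ = I₀ cos²(32° − 36°) = I₀ cos²(4°) = 0.9951 I₀.
I₂ = I₁ cos²(110° − 32°) = 0.9951 I₀ · cos²(78°) = 0.04302 I₀.
I₃ = I₂ cos²(148° − 110°) = 0.04302 I₀ · cos²(38°) = 0.02671 I₀.
Ratio = 0.02671 / 0.241 = 0.1108.

I_new/I_old ≈ 0.111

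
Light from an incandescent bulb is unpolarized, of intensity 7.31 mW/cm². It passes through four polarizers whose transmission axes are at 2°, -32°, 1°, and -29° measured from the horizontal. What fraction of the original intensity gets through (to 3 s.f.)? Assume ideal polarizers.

Unpolarized light through the first polarizer → I₁ = 7.31 mW/cm²/2 = 3.655 mW/cm², polarized at 2°.
I₂ = I₁ · cos²(34°) = 3.655 · 0.6873 = 2.512 mW/cm².
I₃ = I₂ · cos²(33°) = 2.512 · 0.7034 = 1.767 mW/cm².
I₄ = I₃ · cos²(30°) = 1.767 · 0.75 = 1.325 mW/cm².
Transmitted fraction = 0.1813.

I/I₀ ≈ 0.181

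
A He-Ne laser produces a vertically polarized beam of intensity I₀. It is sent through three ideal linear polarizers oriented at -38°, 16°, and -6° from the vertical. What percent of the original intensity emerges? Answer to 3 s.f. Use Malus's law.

≈ 18.4%

By Malus's law, I₁ = I₀ cos²(-38° − 0°) = I₀ cos²(38°) = 0.621 I₀.
I₂ = I₁ cos²(16° + 38°) = 0.621 I₀ · cos²(54°) = 0.2145 I₀.
I₃ = I₂ cos²(-6° − 16°) = 0.2145 I₀ · cos²(22°) = 0.1844 I₀.
That is 18.44% of the incident intensity.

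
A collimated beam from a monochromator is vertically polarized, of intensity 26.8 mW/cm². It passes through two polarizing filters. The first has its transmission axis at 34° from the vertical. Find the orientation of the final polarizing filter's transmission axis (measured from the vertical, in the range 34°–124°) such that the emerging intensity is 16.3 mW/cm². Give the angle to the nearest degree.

θ ≈ 54°

By Malus's law, I₁ = I₀ cos²(34° − 0°) = I₀ cos²(34°) = 0.6873 I₀.
Target fraction: 16.3 / 26.8 mW/cm² = 0.6082 of I₀.
Need I₂/I₀ = 0.6082, so cos²(θ − 34°) = 0.6082 / 0.6873 = 0.8849.
θ − 34° = arccos(√0.8849) = 19.8°, giving θ ≈ 34 + 19.8 = 53.8°.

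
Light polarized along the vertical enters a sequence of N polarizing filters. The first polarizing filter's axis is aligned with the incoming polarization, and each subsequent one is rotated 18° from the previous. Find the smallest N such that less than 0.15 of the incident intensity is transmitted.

N = 20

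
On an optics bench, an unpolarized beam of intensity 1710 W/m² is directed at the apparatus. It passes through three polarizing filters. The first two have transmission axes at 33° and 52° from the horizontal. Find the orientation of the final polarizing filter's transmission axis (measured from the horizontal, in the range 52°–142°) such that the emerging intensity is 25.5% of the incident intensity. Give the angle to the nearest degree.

Unpolarized light through the first polarizer → I₁ = ½ I₀, now polarized at 33°.
I₂ = I₁ cos²(52° − 33°) = 0.5 I₀ · cos²(19°) = 0.447 I₀.
Need I₃/I₀ = 0.255, so cos²(θ − 52°) = 0.255 / 0.447 = 0.5705.
θ − 52° = arccos(√0.5705) = 40.9°, giving θ ≈ 52 + 40.9 = 92.9°.

θ ≈ 93°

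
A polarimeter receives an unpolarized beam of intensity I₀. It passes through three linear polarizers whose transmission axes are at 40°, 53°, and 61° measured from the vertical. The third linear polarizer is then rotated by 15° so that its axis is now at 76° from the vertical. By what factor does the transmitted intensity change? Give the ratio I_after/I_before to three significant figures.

I_new/I_old ≈ 0.864

Before rotation:
Unpolarized light through the first polarizer → I₁ = ½ I₀, now polarized at 40°.
I₂ = I₁ cos²(53° − 40°) = 0.5 I₀ · cos²(13°) = 0.4747 I₀.
I₃ = I₂ cos²(61° − 53°) = 0.4747 I₀ · cos²(8°) = 0.4655 I₀.
After rotation:
Unpolarized light through the first polarizer → I₁ = ½ I₀, now polarized at 40°.
I₂ = I₁ cos²(53° − 40°) = 0.5 I₀ · cos²(13°) = 0.4747 I₀.
I₃ = I₂ cos²(76° − 53°) = 0.4747 I₀ · cos²(23°) = 0.4022 I₀.
Ratio = 0.4022 / 0.4655 = 0.8641.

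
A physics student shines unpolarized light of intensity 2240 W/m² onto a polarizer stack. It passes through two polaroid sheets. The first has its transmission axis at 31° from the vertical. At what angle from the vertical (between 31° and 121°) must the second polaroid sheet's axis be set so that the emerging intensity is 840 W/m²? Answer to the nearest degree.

Unpolarized light through the first polarizer → I₁ = ½ I₀, now polarized at 31°.
Target fraction: 840 / 2240 W/m² = 0.375 of I₀.
Need I₂/I₀ = 0.375, so cos²(θ − 31°) = 0.375 / 0.5 = 0.75.
θ − 31° = arccos(√0.75) = 30.0°, giving θ ≈ 31 + 30.0 = 61.0°.

θ ≈ 61°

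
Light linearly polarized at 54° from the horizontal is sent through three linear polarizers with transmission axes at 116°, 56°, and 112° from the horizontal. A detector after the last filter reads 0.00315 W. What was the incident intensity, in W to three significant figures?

I₁ = I₀ cos²(116° − 54°) = I₀ cos²(62°) = 0.2204 I₀.
I₂ = I₁ cos²(56° − 116°) = 0.2204 I₀ · cos²(60°) = 0.0551 I₀.
I₃ = I₂ cos²(112° − 56°) = 0.0551 I₀ · cos²(56°) = 0.01723 I₀.
So 0.00315 W = 0.01723 I₀, giving I₀ = 0.00315/0.01723 = 0.1828 W.

I₀ ≈ 0.183 W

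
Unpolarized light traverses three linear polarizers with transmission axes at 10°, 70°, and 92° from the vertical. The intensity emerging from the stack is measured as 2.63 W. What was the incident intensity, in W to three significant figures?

Unpolarized light through the first polarizer → I₁ = ½ I₀, now polarized at 10°.
I₂ = I₁ cos²(70° − 10°) = 0.5 I₀ · cos²(60°) = 0.125 I₀.
I₃ = I₂ cos²(92° − 70°) = 0.125 I₀ · cos²(22°) = 0.1075 I₀.
So 2.63 W = 0.1075 I₀, giving I₀ = 2.63/0.1075 = 24.47 W.

I₀ ≈ 24.5 W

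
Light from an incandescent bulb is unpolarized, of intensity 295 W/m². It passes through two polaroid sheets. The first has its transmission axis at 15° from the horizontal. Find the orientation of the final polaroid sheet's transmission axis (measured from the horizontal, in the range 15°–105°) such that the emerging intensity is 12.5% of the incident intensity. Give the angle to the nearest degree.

Unpolarized light through the first polarizer → I₁ = ½ I₀, now polarized at 15°.
Need I₂/I₀ = 0.125, so cos²(θ − 15°) = 0.125 / 0.5 = 0.25.
θ − 15° = arccos(√0.25) = 60.0°, giving θ ≈ 15 + 60.0 = 75.0°.

θ ≈ 75°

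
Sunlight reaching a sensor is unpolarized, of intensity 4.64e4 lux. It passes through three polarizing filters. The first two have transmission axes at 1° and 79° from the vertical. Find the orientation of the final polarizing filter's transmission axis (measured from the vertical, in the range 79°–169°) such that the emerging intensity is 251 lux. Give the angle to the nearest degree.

θ ≈ 139°

Unpolarized light through the first polarizer → I₁ = ½ I₀, now polarized at 1°.
I₂ = I₁ cos²(79° − 1°) = 0.5 I₀ · cos²(78°) = 0.02161 I₀.
Target fraction: 251 / 4.64e4 lux = 0.005409 of I₀.
Need I₃/I₀ = 0.005409, so cos²(θ − 79°) = 0.005409 / 0.02161 = 0.2503.
θ − 79° = arccos(√0.2503) = 60.0°, giving θ ≈ 79 + 60.0 = 139.0°.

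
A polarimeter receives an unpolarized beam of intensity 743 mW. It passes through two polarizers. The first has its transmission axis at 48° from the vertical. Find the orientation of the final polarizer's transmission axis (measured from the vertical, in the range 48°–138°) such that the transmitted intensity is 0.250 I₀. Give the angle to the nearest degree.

θ ≈ 93°

Unpolarized light through the first polarizer → I₁ = ½ I₀, now polarized at 48°.
Need I₂/I₀ = 0.25, so cos²(θ − 48°) = 0.25 / 0.5 = 0.5.
θ − 48° = arccos(√0.5) = 45.0°, giving θ ≈ 48 + 45.0 = 93.0°.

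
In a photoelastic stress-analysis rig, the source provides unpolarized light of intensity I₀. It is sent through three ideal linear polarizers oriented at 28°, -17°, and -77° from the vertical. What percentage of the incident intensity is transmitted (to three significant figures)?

≈ 6.25%

Unpolarized light through the first polarizer → I₁ = ½ I₀, now polarized at 28°.
I₂ = I₁ cos²(-17° − 28°) = 0.5 I₀ · cos²(45°) = 0.25 I₀.
I₃ = I₂ cos²(-77° + 17°) = 0.25 I₀ · cos²(60°) = 0.0625 I₀.
That is 6.25% of the incident intensity.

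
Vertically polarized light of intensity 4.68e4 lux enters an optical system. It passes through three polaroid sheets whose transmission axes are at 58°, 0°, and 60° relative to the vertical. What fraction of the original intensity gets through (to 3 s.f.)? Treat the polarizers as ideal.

I/I₀ ≈ 0.0197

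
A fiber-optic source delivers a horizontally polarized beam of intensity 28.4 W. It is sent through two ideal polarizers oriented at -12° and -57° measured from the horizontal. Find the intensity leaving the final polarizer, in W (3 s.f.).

I ≈ 13.6 W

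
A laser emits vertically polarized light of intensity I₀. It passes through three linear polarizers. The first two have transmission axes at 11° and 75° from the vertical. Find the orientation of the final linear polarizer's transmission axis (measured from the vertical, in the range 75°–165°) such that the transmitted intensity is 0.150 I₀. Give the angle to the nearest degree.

θ ≈ 101°

I₁ = I₀ cos²(11° − 0°) = I₀ cos²(11°) = 0.9636 I₀.
I₂ = I₁ cos²(75° − 11°) = 0.9636 I₀ · cos²(64°) = 0.1852 I₀.
Need I₃/I₀ = 0.15, so cos²(θ − 75°) = 0.15 / 0.1852 = 0.8101.
θ − 75° = arccos(√0.8101) = 25.8°, giving θ ≈ 75 + 25.8 = 100.8°.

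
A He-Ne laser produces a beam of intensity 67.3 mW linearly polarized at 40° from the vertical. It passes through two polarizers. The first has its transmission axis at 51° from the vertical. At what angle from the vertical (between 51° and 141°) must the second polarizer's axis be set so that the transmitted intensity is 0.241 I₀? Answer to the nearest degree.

θ ≈ 111°

I₁ = I₀ cos²(51° − 40°) = I₀ cos²(11°) = 0.9636 I₀.
Need I₂/I₀ = 0.241, so cos²(θ − 51°) = 0.241 / 0.9636 = 0.2501.
θ − 51° = arccos(√0.2501) = 60.0°, giving θ ≈ 51 + 60.0 = 111.0°.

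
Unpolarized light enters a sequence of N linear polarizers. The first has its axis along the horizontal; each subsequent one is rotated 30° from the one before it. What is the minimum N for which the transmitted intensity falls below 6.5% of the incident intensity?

First polarizer halves the unpolarized light: factor 1/2.
Each further stage multiplies by cos²(30°) = 0.75.
After N polarizers: T = 0.5·0.75^(N−1). Require T < 0.065 ⇒ N−1 > ln(0.065/0.5)/ln(0.75) = 7.09, so N−1 ≥ 8 and N = 9.
Check: N=9 gives T = 0.05006 < 0.065; N=8 gives T = 0.06674.

N = 9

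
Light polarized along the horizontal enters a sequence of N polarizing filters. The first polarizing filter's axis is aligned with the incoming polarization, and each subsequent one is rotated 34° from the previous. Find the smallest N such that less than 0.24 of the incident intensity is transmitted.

First polarizer is aligned with the polarization: full transmission.
Each further stage multiplies by cos²(34°) = 0.6873.
After N polarizers: T = 0.6873^(N−1). Require T < 0.24 ⇒ N−1 > ln(0.24)/ln(0.6873) = 3.81, so N−1 ≥ 4 and N = 5.
Check: N=5 gives T = 0.2231 < 0.24; N=4 gives T = 0.3247.

N = 5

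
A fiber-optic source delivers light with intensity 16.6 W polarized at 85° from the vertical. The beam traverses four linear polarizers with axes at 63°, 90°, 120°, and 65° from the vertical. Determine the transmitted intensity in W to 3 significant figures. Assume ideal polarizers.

By Malus's law, I₁ = 16.6 W · cos²(22°) = 14.27 W.
I₂ = I₁ · cos²(27°) = 14.27 · 0.7939 = 11.33 W.
I₃ = I₂ · cos²(30°) = 11.33 · 0.75 = 8.497 W.
I₄ = I₃ · cos²(55°) = 8.497 · 0.329 = 2.795 W.

I ≈ 2.80 W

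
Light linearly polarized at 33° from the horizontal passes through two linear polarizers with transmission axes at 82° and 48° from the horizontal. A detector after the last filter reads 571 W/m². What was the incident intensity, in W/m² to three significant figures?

I₀ ≈ 1930 W/m²

I₁ = I₀ cos²(82° − 33°) = I₀ cos²(49°) = 0.4304 I₀.
I₂ = I₁ cos²(48° − 82°) = 0.4304 I₀ · cos²(34°) = 0.2958 I₀.
So 571 W/m² = 0.2958 I₀, giving I₀ = 571/0.2958 = 1930 W/m².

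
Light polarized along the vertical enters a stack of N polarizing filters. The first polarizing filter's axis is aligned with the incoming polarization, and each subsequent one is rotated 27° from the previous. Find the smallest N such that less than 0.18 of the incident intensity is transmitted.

First polarizer is aligned with the polarization: full transmission.
Each further stage multiplies by cos²(27°) = 0.7939.
After N polarizers: T = 0.7939^(N−1). Require T < 0.18 ⇒ N−1 > ln(0.18)/ln(0.7939) = 7.43, so N−1 ≥ 8 and N = 9.
Check: N=9 gives T = 0.1578 < 0.18; N=8 gives T = 0.1988.

N = 9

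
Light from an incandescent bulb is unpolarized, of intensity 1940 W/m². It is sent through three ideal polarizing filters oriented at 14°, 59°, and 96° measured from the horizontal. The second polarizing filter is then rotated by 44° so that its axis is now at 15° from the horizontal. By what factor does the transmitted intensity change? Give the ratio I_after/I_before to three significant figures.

Before rotation:
Unpolarized light through the first polarizer → I₁ = ½ I₀, now polarized at 14°.
I₂ = I₁ cos²(59° − 14°) = 0.5 I₀ · cos²(45°) = 0.25 I₀.
I₃ = I₂ cos²(96° − 59°) = 0.25 I₀ · cos²(37°) = 0.1595 I₀.
After rotation:
Unpolarized light through the first polarizer → I₁ = ½ I₀, now polarized at 14°.
I₂ = I₁ cos²(15° − 14°) = 0.5 I₀ · cos²(1°) = 0.4998 I₀.
I₃ = I₂ cos²(96° − 15°) = 0.4998 I₀ · cos²(81°) = 0.01223 I₀.
Ratio = 0.01223 / 0.1595 = 0.07671.

I_new/I_old ≈ 0.0767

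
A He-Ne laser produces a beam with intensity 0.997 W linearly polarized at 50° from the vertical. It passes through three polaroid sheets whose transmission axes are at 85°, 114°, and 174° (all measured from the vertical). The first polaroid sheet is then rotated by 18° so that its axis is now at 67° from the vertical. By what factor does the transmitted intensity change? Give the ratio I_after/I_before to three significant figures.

I_new/I_old ≈ 0.829

Before rotation:
By Malus's law, I₁ = I₀ cos²(85° − 50°) = I₀ cos²(35°) = 0.671 I₀.
I₂ = I₁ cos²(114° − 85°) = 0.671 I₀ · cos²(29°) = 0.5133 I₀.
I₃ = I₂ cos²(174° − 114°) = 0.5133 I₀ · cos²(60°) = 0.1283 I₀.
After rotation:
I₁ = I₀ cos²(67° − 50°) = I₀ cos²(17°) = 0.9145 I₀.
I₂ = I₁ cos²(114° − 67°) = 0.9145 I₀ · cos²(47°) = 0.4254 I₀.
I₃ = I₂ cos²(174° − 114°) = 0.4254 I₀ · cos²(60°) = 0.1063 I₀.
Ratio = 0.1063 / 0.1283 = 0.8287.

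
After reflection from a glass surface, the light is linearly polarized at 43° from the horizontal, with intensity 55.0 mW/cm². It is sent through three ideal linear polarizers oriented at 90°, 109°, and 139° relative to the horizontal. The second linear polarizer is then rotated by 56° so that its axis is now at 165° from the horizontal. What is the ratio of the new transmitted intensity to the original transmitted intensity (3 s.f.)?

Before rotation:
I₁ = I₀ cos²(90° − 43°) = I₀ cos²(47°) = 0.4651 I₀.
I₂ = I₁ cos²(109° − 90°) = 0.4651 I₀ · cos²(19°) = 0.4158 I₀.
I₃ = I₂ cos²(139° − 109°) = 0.4158 I₀ · cos²(30°) = 0.3119 I₀.
After rotation:
I₁ = I₀ cos²(90° − 43°) = I₀ cos²(47°) = 0.4651 I₀.
I₂ = I₁ cos²(165° − 90°) = 0.4651 I₀ · cos²(75°) = 0.03116 I₀.
I₃ = I₂ cos²(139° − 165°) = 0.03116 I₀ · cos²(26°) = 0.02517 I₀.
Ratio = 0.02517 / 0.3119 = 0.08071.

I_new/I_old ≈ 0.0807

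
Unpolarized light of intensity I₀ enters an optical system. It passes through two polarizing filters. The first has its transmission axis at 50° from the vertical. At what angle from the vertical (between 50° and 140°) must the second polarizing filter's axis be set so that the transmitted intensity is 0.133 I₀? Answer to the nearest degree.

Unpolarized light through the first polarizer → I₁ = ½ I₀, now polarized at 50°.
Need I₂/I₀ = 0.133, so cos²(θ − 50°) = 0.133 / 0.5 = 0.266.
θ − 50° = arccos(√0.266) = 59.0°, giving θ ≈ 50 + 59.0 = 109.0°.

θ ≈ 109°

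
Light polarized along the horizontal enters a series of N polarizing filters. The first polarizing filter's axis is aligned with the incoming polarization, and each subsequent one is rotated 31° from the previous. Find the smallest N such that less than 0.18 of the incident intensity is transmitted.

First polarizer is aligned with the polarization: full transmission.
Each further stage multiplies by cos²(31°) = 0.7347.
After N polarizers: T = 0.7347^(N−1). Require T < 0.18 ⇒ N−1 > ln(0.18)/ln(0.7347) = 5.56, so N−1 ≥ 6 and N = 7.
Check: N=7 gives T = 0.1573 < 0.18; N=6 gives T = 0.2141.

N = 7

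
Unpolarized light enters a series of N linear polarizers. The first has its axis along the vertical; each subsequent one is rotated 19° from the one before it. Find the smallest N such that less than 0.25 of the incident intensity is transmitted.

N = 8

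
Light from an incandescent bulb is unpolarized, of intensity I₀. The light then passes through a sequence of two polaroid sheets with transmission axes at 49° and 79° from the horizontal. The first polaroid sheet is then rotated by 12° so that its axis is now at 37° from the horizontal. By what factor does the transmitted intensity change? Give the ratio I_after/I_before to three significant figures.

I_new/I_old ≈ 0.736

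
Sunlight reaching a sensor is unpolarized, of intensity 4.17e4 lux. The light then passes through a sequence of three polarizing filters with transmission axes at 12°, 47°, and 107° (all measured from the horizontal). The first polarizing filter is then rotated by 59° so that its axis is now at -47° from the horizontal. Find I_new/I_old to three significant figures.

I_new/I_old ≈ 0.00725

Before rotation:
Unpolarized light through the first polarizer → I₁ = ½ I₀, now polarized at 12°.
I₂ = I₁ cos²(47° − 12°) = 0.5 I₀ · cos²(35°) = 0.3355 I₀.
I₃ = I₂ cos²(107° − 47°) = 0.3355 I₀ · cos²(60°) = 0.08388 I₀.
After rotation:
Unpolarized light through the first polarizer → I₁ = ½ I₀, now polarized at -47°.
Angle between axes 1 and 2: 86°. I₂ = 0.5 I₀ · cos²(86°) = 0.002433 I₀.
I₃ = I₂ cos²(107° − 47°) = 0.002433 I₀ · cos²(60°) = 0.0006082 I₀.
Ratio = 0.0006082 / 0.08388 = 0.007252.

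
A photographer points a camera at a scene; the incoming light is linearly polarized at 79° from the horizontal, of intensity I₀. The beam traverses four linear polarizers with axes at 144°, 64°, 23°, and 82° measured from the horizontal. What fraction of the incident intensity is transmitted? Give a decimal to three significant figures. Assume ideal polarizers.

I₁ = I₀ cos²(144° − 79°) = I₀ cos²(65°) = 0.1786 I₀.
I₂ = I₁ cos²(64° − 144°) = 0.1786 I₀ · cos²(80°) = 0.005386 I₀.
I₃ = I₂ cos²(23° − 64°) = 0.005386 I₀ · cos²(41°) = 0.003068 I₀.
I₄ = I₃ cos²(82° − 23°) = 0.003068 I₀ · cos²(59°) = 0.0008137 I₀.
Transmitted fraction = 0.0008137.

≈ 0.000814 I₀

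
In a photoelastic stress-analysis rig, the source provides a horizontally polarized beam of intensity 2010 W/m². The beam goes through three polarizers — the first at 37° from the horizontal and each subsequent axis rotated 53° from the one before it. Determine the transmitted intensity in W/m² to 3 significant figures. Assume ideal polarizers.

I ≈ 168 W/m²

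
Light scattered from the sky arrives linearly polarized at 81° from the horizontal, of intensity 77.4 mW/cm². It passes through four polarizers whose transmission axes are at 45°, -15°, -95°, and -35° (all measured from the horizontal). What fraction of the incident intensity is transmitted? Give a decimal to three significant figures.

I₁ = 77.4 mW/cm² · cos²(36°) = 50.66 mW/cm².
I₂ = I₁ · cos²(60°) = 50.66 · 0.25 = 12.66 mW/cm².
I₃ = I₂ · cos²(80°) = 12.66 · 0.03015 = 0.3819 mW/cm².
I₄ = I₃ · cos²(60°) = 0.3819 · 0.25 = 0.09547 mW/cm².
Transmitted fraction = 0.001233.

I/I₀ ≈ 0.00123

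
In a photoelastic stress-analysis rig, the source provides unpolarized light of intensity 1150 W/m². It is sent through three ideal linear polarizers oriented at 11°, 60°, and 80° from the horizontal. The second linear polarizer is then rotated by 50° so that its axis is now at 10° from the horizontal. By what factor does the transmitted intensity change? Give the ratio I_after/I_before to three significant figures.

I_new/I_old ≈ 0.308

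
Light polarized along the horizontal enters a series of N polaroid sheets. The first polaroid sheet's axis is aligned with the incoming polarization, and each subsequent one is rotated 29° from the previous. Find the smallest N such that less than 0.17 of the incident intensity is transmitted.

First polarizer is aligned with the polarization: full transmission.
Each further stage multiplies by cos²(29°) = 0.765.
After N polarizers: T = 0.765^(N−1). Require T < 0.17 ⇒ N−1 > ln(0.17)/ln(0.765) = 6.61, so N−1 ≥ 7 and N = 8.
Check: N=8 gives T = 0.1533 < 0.17; N=7 gives T = 0.2004.

N = 8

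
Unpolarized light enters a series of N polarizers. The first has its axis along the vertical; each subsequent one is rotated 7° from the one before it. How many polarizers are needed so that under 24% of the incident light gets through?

N = 51

First polarizer halves the unpolarized light: factor 1/2.
Each further stage multiplies by cos²(7°) = 0.9851.
After N polarizers: T = 0.5·0.9851^(N−1). Require T < 0.24 ⇒ N−1 > ln(0.24/0.5)/ln(0.9851) = 49.05, so N−1 ≥ 50 and N = 51.
Check: N=51 gives T = 0.2366 < 0.24; N=50 gives T = 0.2402.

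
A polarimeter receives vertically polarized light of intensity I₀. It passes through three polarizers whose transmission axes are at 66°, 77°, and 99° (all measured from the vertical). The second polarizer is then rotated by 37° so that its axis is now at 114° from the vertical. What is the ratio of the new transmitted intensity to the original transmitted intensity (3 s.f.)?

I_new/I_old ≈ 0.504

Before rotation:
I₁ = I₀ cos²(66° − 0°) = I₀ cos²(66°) = 0.1654 I₀.
I₂ = I₁ cos²(77° − 66°) = 0.1654 I₀ · cos²(11°) = 0.1594 I₀.
I₃ = I₂ cos²(99° − 77°) = 0.1594 I₀ · cos²(22°) = 0.137 I₀.
After rotation:
I₁ = I₀ cos²(66° − 0°) = I₀ cos²(66°) = 0.1654 I₀.
I₂ = I₁ cos²(114° − 66°) = 0.1654 I₀ · cos²(48°) = 0.07407 I₀.
I₃ = I₂ cos²(99° − 114°) = 0.07407 I₀ · cos²(15°) = 0.06911 I₀.
Ratio = 0.06911 / 0.137 = 0.5043.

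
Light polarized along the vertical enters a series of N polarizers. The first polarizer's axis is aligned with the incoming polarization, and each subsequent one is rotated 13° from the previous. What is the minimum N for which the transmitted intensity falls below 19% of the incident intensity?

First polarizer is aligned with the polarization: full transmission.
Each further stage multiplies by cos²(13°) = 0.9494.
After N polarizers: T = 0.9494^(N−1). Require T < 0.19 ⇒ N−1 > ln(0.19)/ln(0.9494) = 31.98, so N−1 ≥ 32 and N = 33.
Check: N=33 gives T = 0.1898 < 0.19; N=32 gives T = 0.1999.

N = 33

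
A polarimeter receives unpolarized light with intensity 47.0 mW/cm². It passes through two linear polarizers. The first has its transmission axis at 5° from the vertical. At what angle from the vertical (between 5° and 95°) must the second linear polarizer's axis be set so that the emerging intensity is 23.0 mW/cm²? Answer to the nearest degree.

θ ≈ 13°

Unpolarized light through the first polarizer → I₁ = ½ I₀, now polarized at 5°.
Target fraction: 23.0 / 47.0 mW/cm² = 0.4894 of I₀.
Need I₂/I₀ = 0.4894, so cos²(θ − 5°) = 0.4894 / 0.5 = 0.9787.
θ − 5° = arccos(√0.9787) = 8.4°, giving θ ≈ 5 + 8.4 = 13.4°.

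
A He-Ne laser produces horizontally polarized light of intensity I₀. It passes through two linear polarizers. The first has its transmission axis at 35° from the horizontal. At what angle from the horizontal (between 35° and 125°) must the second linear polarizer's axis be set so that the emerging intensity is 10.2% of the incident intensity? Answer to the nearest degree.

By Malus's law, I₁ = I₀ cos²(35° − 0°) = I₀ cos²(35°) = 0.671 I₀.
Need I₂/I₀ = 0.102, so cos²(θ − 35°) = 0.102 / 0.671 = 0.152.
θ − 35° = arccos(√0.152) = 67.1°, giving θ ≈ 35 + 67.1 = 102.1°.

θ ≈ 102°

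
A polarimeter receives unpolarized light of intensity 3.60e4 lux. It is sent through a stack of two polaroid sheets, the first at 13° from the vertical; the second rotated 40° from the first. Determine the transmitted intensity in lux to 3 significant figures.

Unpolarized light through the first polarizer → I₁ = 3.60e4 lux/2 = 1.8e+04 lux, polarized at 13°.
I₂ = I₁ · cos²(40°) = 1.8e+04 · 0.5868 = 1.056e+04 lux.

I ≈ 1.06e4 lux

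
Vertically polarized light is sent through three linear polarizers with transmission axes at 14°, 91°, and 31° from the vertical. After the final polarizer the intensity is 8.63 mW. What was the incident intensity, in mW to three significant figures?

I₁ = I₀ cos²(14° − 0°) = I₀ cos²(14°) = 0.9415 I₀.
I₂ = I₁ cos²(91° − 14°) = 0.9415 I₀ · cos²(77°) = 0.04764 I₀.
I₃ = I₂ cos²(31° − 91°) = 0.04764 I₀ · cos²(60°) = 0.01191 I₀.
So 8.63 mW = 0.01191 I₀, giving I₀ = 8.63/0.01191 = 724.6 mW.

I₀ ≈ 725 mW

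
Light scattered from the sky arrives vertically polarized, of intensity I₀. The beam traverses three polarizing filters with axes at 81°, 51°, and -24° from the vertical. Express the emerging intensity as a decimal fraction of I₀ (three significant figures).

≈ 0.00123 I₀

I₁ = I₀ cos²(81° − 0°) = I₀ cos²(81°) = 0.02447 I₀.
I₂ = I₁ cos²(51° − 81°) = 0.02447 I₀ · cos²(30°) = 0.01835 I₀.
I₃ = I₂ cos²(-24° − 51°) = 0.01835 I₀ · cos²(75°) = 0.001229 I₀.
Transmitted fraction = 0.001229.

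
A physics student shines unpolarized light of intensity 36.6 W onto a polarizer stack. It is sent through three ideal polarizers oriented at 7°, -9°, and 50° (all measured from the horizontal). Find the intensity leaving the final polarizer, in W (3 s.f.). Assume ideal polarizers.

I ≈ 4.49 W

Unpolarized light through the first polarizer → I₁ = 36.6 W/2 = 18.3 W, polarized at 7°.
I₂ = I₁ · cos²(16°) = 18.3 · 0.924 = 16.91 W.
I₃ = I₂ · cos²(59°) = 16.91 · 0.2653 = 4.486 W.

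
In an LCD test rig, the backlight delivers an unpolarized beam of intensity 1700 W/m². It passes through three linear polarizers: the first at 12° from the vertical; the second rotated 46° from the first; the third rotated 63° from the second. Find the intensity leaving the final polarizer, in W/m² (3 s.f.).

I ≈ 84.5 W/m²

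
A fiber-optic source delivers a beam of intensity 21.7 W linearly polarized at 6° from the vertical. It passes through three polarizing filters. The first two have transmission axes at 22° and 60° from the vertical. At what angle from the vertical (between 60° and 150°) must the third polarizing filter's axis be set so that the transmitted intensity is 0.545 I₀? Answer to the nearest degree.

θ ≈ 73°

I₁ = I₀ cos²(22° − 6°) = I₀ cos²(16°) = 0.924 I₀.
I₂ = I₁ cos²(60° − 22°) = 0.924 I₀ · cos²(38°) = 0.5738 I₀.
Need I₃/I₀ = 0.545, so cos²(θ − 60°) = 0.545 / 0.5738 = 0.9498.
θ − 60° = arccos(√0.9498) = 12.9°, giving θ ≈ 60 + 12.9 = 72.9°.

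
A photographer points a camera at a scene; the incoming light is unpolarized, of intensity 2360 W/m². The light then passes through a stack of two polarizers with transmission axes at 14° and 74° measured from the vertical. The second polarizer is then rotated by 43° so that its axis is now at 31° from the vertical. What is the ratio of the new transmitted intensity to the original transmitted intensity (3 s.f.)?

Before rotation:
Unpolarized light through the first polarizer → I₁ = ½ I₀, now polarized at 14°.
I₂ = I₁ cos²(74° − 14°) = 0.5 I₀ · cos²(60°) = 0.125 I₀.
After rotation:
Unpolarized light through the first polarizer → I₁ = ½ I₀, now polarized at 14°.
I₂ = I₁ cos²(31° − 14°) = 0.5 I₀ · cos²(17°) = 0.4573 I₀.
Ratio = 0.4573 / 0.125 = 3.658.

I_new/I_old ≈ 3.66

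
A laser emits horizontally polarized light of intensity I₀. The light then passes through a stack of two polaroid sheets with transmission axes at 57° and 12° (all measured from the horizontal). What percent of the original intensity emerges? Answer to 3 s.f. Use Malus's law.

≈ 14.8%

By Malus's law, I₁ = I₀ cos²(57° − 0°) = I₀ cos²(57°) = 0.2966 I₀.
I₂ = I₁ cos²(12° − 57°) = 0.2966 I₀ · cos²(45°) = 0.1483 I₀.
That is 14.83% of the incident intensity.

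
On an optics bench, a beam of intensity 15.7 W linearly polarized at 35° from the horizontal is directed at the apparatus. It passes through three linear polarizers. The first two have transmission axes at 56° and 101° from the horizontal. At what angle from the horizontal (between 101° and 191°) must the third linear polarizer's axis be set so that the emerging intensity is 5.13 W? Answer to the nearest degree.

θ ≈ 131°

By Malus's law, I₁ = I₀ cos²(56° − 35°) = I₀ cos²(21°) = 0.8716 I₀.
I₂ = I₁ cos²(101° − 56°) = 0.8716 I₀ · cos²(45°) = 0.4358 I₀.
Target fraction: 5.13 / 15.7 W = 0.3268 of I₀.
Need I₃/I₀ = 0.3268, so cos²(θ − 101°) = 0.3268 / 0.4358 = 0.7498.
θ − 101° = arccos(√0.7498) = 30.0°, giving θ ≈ 101 + 30.0 = 131.0°.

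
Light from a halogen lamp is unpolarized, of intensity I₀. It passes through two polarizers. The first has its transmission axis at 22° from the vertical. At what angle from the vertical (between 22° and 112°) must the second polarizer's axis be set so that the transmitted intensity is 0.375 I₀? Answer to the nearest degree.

θ ≈ 52°

Unpolarized light through the first polarizer → I₁ = ½ I₀, now polarized at 22°.
Need I₂/I₀ = 0.375, so cos²(θ − 22°) = 0.375 / 0.5 = 0.75.
θ − 22° = arccos(√0.75) = 30.0°, giving θ ≈ 22 + 30.0 = 52.0°.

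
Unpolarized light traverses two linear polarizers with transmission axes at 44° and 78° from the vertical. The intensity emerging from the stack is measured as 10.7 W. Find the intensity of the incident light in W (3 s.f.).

I₀ ≈ 31.1 W

Unpolarized light through the first polarizer → I₁ = ½ I₀, now polarized at 44°.
I₂ = I₁ cos²(78° − 44°) = 0.5 I₀ · cos²(34°) = 0.3437 I₀.
So 10.7 W = 0.3437 I₀, giving I₀ = 10.7/0.3437 = 31.14 W.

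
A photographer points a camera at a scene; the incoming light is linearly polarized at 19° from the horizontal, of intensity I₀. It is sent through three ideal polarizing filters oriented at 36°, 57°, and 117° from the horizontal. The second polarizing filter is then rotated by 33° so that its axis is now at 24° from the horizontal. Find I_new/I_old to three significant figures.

I_new/I_old ≈ 0.0120

Before rotation:
I₁ = I₀ cos²(36° − 19°) = I₀ cos²(17°) = 0.9145 I₀.
I₂ = I₁ cos²(57° − 36°) = 0.9145 I₀ · cos²(21°) = 0.7971 I₀.
I₃ = I₂ cos²(117° − 57°) = 0.7971 I₀ · cos²(60°) = 0.1993 I₀.
After rotation:
I₁ = I₀ cos²(36° − 19°) = I₀ cos²(17°) = 0.9145 I₀.
I₂ = I₁ cos²(24° − 36°) = 0.9145 I₀ · cos²(12°) = 0.875 I₀.
Angle between axes 2 and 3: 87°. I₃ = 0.875 I₀ · cos²(87°) = 0.002397 I₀.
Ratio = 0.002397 / 0.1993 = 0.01203.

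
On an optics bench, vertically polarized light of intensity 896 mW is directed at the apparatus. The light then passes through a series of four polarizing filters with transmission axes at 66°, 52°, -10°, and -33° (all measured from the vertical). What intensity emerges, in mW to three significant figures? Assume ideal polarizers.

I ≈ 26.1 mW

I₁ = 896 mW · cos²(66°) = 148.2 mW.
I₂ = I₁ · cos²(14°) = 148.2 · 0.9415 = 139.6 mW.
I₃ = I₂ · cos²(62°) = 139.6 · 0.2204 = 30.76 mW.
I₄ = I₃ · cos²(23°) = 30.76 · 0.8473 = 26.06 mW.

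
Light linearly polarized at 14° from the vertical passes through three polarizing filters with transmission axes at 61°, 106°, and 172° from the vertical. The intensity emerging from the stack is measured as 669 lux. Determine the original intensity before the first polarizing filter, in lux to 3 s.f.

I₀ ≈ 1.74e4 lux

I₁ = I₀ cos²(61° − 14°) = I₀ cos²(47°) = 0.4651 I₀.
I₂ = I₁ cos²(106° − 61°) = 0.4651 I₀ · cos²(45°) = 0.2326 I₀.
I₃ = I₂ cos²(172° − 106°) = 0.2326 I₀ · cos²(66°) = 0.03847 I₀.
So 669 lux = 0.03847 I₀, giving I₀ = 669/0.03847 = 1.739e+04 lux.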